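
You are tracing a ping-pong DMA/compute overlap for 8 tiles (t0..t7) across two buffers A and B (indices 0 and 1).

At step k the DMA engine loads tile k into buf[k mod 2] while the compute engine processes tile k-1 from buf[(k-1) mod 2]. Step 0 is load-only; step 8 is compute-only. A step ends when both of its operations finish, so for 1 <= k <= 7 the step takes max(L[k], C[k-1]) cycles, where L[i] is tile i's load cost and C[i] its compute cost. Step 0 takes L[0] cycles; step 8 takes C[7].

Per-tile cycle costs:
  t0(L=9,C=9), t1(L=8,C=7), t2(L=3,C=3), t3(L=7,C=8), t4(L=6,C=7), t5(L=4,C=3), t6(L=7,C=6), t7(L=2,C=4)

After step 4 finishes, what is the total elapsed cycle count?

end_cycle[4] = 40

step 0: L[0]=9 → dur=9, Σ=9 | A=load:t0 B=idle [load-only]
step 1: L[1]=8 C[0]=9 → dur=9, Σ=18 | A=compute:t0 B=load:t1 [compute-bound]
step 2: L[2]=3 C[1]=7 → dur=7, Σ=25 | A=load:t2 B=compute:t1 [compute-bound]
step 3: L[3]=7 C[2]=3 → dur=7, Σ=32 | A=compute:t2 B=load:t3 [load-bound]
step 4: L[4]=6 C[3]=8 → dur=8, Σ=40 | A=load:t4 B=compute:t3 [compute-bound]
step 5: L[5]=4 C[4]=7 → dur=7, Σ=47 | A=compute:t4 B=load:t5 [compute-bound]
step 6: L[6]=7 C[5]=3 → dur=7, Σ=54 | A=load:t6 B=compute:t5 [load-bound]
step 7: L[7]=2 C[6]=6 → dur=6, Σ=60 | A=compute:t6 B=load:t7 [compute-bound]
step 8: C[7]=4 → dur=4, Σ=64 | A=idle B=compute:t7 [compute-only]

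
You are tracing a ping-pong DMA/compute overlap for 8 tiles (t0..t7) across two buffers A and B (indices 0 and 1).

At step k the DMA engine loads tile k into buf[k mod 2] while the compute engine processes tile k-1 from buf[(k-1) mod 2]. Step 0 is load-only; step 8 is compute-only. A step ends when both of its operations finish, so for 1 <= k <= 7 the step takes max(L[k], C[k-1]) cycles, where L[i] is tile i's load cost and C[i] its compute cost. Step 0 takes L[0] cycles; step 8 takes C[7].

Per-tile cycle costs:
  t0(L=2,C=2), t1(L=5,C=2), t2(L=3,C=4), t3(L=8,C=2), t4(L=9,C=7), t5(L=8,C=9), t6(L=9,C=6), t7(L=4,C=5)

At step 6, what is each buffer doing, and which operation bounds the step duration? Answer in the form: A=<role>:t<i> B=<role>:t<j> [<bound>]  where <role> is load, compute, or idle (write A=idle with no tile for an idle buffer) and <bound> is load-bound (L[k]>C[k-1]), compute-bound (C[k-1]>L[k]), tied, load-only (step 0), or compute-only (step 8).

step 6: A=load:t6 B=compute:t5 [tied]

[0] DMA t0→A (2c) ∥ CU idle ⇒ 2c, clock 2
[1] DMA t1→B (5c) ∥ CU A:t0 (2c) ⇒ 5c, clock 7
[2] DMA t2→A (3c) ∥ CU B:t1 (2c) ⇒ 3c, clock 10
[3] DMA t3→B (8c) ∥ CU A:t2 (4c) ⇒ 8c, clock 18
[4] DMA t4→A (9c) ∥ CU B:t3 (2c) ⇒ 9c, clock 27
[5] DMA t5→B (8c) ∥ CU A:t4 (7c) ⇒ 8c, clock 35
[6] DMA t6→A (9c) ∥ CU B:t5 (9c) ⇒ 9c, clock 44
[7] DMA t7→B (4c) ∥ CU A:t6 (6c) ⇒ 6c, clock 50
[8] DMA idle ∥ CU B:t7 (5c) ⇒ 5c, clock 55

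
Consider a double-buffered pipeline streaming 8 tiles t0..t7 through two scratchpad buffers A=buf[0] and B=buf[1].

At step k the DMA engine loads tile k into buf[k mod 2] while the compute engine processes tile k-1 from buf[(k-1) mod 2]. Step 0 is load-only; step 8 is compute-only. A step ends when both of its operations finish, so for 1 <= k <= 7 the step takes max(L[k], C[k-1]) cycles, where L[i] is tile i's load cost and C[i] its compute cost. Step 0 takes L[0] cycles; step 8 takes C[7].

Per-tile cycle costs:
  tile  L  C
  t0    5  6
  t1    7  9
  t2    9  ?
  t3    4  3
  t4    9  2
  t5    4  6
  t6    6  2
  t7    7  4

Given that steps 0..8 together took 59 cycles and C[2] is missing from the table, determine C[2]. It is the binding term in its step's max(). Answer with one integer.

C[2] = 8

step 0: dur = L[0]=5 = 5
step 1: dur = max(L[1]=7, C[0]=6) = 7
step 2: dur = max(L[2]=9, C[1]=9) = 9
step 3: dur = max(L[3]=4, C[2]=?) = C[2]  (unknown; binding)
step 4: dur = max(L[4]=9, C[3]=3) = 9
step 5: dur = max(L[5]=4, C[4]=2) = 4
step 6: dur = max(L[6]=6, C[5]=6) = 6
step 7: dur = max(L[7]=7, C[6]=2) = 7
step 8: dur = C[7]=4 = 4
sum of known step durations = 51
dur[3] = total - known = 59 - 51 = 8
C[2] is the binding max in step 3, so C[2] = dur[3] = 8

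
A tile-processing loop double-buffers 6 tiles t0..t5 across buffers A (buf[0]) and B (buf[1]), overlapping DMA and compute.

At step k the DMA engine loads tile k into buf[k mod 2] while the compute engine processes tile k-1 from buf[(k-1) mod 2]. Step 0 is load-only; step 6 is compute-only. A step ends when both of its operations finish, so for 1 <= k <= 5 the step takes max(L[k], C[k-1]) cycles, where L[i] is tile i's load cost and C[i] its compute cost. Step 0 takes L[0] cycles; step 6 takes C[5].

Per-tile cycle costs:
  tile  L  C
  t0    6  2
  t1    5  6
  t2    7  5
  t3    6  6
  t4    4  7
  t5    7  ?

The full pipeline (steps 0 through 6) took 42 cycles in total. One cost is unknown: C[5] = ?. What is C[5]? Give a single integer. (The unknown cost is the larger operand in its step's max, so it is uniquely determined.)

C[5] = 5

step 0: dur = L[0]=6 = 6
step 1: dur = max(L[1]=5, C[0]=2) = 5
step 2: dur = max(L[2]=7, C[1]=6) = 7
step 3: dur = max(L[3]=6, C[2]=5) = 6
step 4: dur = max(L[4]=4, C[3]=6) = 6
step 5: dur = max(L[5]=7, C[4]=7) = 7
step 6: dur = C[5]=? = C[5]  (unknown; binding)
sum of known step durations = 37
dur[6] = total - known = 42 - 37 = 5
C[5] is the binding max in step 6, so C[5] = dur[6] = 5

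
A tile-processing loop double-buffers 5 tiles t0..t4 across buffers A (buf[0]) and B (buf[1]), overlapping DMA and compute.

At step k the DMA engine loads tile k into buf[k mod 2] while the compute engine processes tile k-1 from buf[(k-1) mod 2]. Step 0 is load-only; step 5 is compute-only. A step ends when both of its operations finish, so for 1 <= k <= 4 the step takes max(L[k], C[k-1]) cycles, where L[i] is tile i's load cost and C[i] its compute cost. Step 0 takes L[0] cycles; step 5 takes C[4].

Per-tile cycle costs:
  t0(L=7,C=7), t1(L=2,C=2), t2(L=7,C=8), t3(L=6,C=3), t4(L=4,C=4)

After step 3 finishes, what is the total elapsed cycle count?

step 0: L[0]=7 → dur=7, Σ=7 | A=load:t0 B=idle [load-only]
step 1: L[1]=2 C[0]=7 → dur=7, Σ=14 | A=compute:t0 B=load:t1 [compute-bound]
step 2: L[2]=7 C[1]=2 → dur=7, Σ=21 | A=load:t2 B=compute:t1 [load-bound]
step 3: L[3]=6 C[2]=8 → dur=8, Σ=29 | A=compute:t2 B=load:t3 [compute-bound]
step 4: L[4]=4 C[3]=3 → dur=4, Σ=33 | A=load:t4 B=compute:t3 [load-bound]
step 5: C[4]=4 → dur=4, Σ=37 | A=compute:t4 B=idle [compute-only]

end_cycle[3] = 29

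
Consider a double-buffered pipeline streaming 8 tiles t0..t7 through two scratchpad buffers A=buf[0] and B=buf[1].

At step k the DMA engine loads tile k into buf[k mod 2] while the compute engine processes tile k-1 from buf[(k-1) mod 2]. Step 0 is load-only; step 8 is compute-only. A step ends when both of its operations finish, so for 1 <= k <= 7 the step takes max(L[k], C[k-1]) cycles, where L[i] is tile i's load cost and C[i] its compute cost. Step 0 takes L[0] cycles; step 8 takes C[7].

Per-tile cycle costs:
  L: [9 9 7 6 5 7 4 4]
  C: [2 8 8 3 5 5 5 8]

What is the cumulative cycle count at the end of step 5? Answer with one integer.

end_cycle[5] = 46

step 0: L[0]=9 → dur=9, Σ=9 | A=load:t0 B=idle [load-only]
step 1: L[1]=9 C[0]=2 → dur=9, Σ=18 | A=compute:t0 B=load:t1 [load-bound]
step 2: L[2]=7 C[1]=8 → dur=8, Σ=26 | A=load:t2 B=compute:t1 [compute-bound]
step 3: L[3]=6 C[2]=8 → dur=8, Σ=34 | A=compute:t2 B=load:t3 [compute-bound]
step 4: L[4]=5 C[3]=3 → dur=5, Σ=39 | A=load:t4 B=compute:t3 [load-bound]
step 5: L[5]=7 C[4]=5 → dur=7, Σ=46 | A=compute:t4 B=load:t5 [load-bound]
step 6: L[6]=4 C[5]=5 → dur=5, Σ=51 | A=load:t6 B=compute:t5 [compute-bound]
step 7: L[7]=4 C[6]=5 → dur=5, Σ=56 | A=compute:t6 B=load:t7 [compute-bound]
step 8: C[7]=8 → dur=8, Σ=64 | A=idle B=compute:t7 [compute-only]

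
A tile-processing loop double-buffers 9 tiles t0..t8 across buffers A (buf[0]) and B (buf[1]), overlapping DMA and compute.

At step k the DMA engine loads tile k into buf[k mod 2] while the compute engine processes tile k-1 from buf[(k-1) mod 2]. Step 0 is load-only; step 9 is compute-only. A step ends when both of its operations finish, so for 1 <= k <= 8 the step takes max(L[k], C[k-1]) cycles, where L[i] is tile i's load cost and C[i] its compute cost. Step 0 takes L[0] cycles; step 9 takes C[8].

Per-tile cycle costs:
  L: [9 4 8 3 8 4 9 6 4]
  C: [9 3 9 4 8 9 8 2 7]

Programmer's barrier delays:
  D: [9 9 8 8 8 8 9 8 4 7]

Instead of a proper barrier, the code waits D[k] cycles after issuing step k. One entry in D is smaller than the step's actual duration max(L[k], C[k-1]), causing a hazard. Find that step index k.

step 0: need L[0]=9 = 9; D[0]=9 ok
step 1: need max(L[1]=4,C[0]=9) = 9; D[1]=9 ok
step 2: need max(L[2]=8,C[1]=3) = 8; D[2]=8 ok
step 3: need max(L[3]=3,C[2]=9) = 9; D[3]=8 SHORT
step 4: need max(L[4]=8,C[3]=4) = 8; D[4]=8 ok
step 5: need max(L[5]=4,C[4]=8) = 8; D[5]=8 ok
step 6: need max(L[6]=9,C[5]=9) = 9; D[6]=9 ok
step 7: need max(L[7]=6,C[6]=8) = 8; D[7]=8 ok
step 8: need max(L[8]=4,C[7]=2) = 4; D[8]=4 ok
step 9: need C[8]=7 = 7; D[9]=7 ok

hazard at step 3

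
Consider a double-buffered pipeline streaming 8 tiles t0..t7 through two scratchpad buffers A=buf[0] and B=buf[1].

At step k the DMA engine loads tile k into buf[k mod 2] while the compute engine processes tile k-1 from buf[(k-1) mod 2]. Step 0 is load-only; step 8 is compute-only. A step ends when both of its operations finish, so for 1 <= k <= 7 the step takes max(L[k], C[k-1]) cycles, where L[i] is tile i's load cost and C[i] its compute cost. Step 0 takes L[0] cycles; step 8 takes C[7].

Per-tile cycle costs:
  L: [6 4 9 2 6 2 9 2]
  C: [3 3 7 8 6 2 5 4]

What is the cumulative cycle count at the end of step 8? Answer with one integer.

k=0 load=t0/6c comp=- wait=6 total=6
k=1 load=t1/4c comp=t0/3c wait=4 total=10
k=2 load=t2/9c comp=t1/3c wait=9 total=19
k=3 load=t3/2c comp=t2/7c wait=7 total=26
k=4 load=t4/6c comp=t3/8c wait=8 total=34
k=5 load=t5/2c comp=t4/6c wait=6 total=40
k=6 load=t6/9c comp=t5/2c wait=9 total=49
k=7 load=t7/2c comp=t6/5c wait=5 total=54
k=8 load=- comp=t7/4c wait=4 total=58

end_cycle[8] = 58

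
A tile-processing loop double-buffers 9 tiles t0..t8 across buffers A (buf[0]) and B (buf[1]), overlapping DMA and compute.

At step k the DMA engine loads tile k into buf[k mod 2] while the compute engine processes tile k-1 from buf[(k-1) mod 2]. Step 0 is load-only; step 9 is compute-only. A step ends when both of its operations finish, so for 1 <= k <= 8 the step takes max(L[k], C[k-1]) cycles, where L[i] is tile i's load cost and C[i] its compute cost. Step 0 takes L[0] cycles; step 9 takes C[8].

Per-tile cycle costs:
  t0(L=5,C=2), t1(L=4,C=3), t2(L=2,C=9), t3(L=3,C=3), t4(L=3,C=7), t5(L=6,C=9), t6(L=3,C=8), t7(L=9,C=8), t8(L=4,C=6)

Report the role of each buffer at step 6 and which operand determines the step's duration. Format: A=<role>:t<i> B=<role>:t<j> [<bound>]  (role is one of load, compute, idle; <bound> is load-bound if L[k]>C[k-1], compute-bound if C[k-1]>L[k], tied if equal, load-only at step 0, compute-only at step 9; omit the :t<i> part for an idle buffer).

  0. 5=5c; end=5; A:t0 B:-
  1. max(4,2)=4c; end=9; A:t0 B:t1
  2. max(2,3)=3c; end=12; A:t2 B:t1
  3. max(3,9)=9c; end=21; A:t2 B:t3
  4. max(3,3)=3c; end=24; A:t4 B:t3
  5. max(6,7)=7c; end=31; A:t4 B:t5
  6. max(3,9)=9c; end=40; A:t6 B:t5
  7. max(9,8)=9c; end=49; A:t6 B:t7
  8. max(4,8)=8c; end=57; A:t8 B:t7
  9. 6=6c; end=63; A:t8 B:t7

step 6: A=load:t6 B=compute:t5 [compute-bound]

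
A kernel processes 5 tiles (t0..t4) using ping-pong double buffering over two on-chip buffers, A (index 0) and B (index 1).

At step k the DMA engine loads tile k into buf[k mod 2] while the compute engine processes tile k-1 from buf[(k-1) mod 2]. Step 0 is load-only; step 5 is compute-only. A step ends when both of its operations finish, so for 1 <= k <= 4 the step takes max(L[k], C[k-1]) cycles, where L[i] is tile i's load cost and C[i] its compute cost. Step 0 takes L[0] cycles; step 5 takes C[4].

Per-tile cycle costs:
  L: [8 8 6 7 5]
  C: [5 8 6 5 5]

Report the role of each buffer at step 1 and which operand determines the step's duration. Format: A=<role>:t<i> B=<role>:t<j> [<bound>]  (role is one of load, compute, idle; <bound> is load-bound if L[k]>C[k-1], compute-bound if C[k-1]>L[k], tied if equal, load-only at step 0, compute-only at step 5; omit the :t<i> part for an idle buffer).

  0. 8=8c; end=8; A:t0 B:-
  1. max(8,5)=8c; end=16; A:t0 B:t1
  2. max(6,8)=8c; end=24; A:t2 B:t1
  3. max(7,6)=7c; end=31; A:t2 B:t3
  4. max(5,5)=5c; end=36; A:t4 B:t3
  5. 5=5c; end=41; A:t4 B:t3

step 1: A=compute:t0 B=load:t1 [load-bound]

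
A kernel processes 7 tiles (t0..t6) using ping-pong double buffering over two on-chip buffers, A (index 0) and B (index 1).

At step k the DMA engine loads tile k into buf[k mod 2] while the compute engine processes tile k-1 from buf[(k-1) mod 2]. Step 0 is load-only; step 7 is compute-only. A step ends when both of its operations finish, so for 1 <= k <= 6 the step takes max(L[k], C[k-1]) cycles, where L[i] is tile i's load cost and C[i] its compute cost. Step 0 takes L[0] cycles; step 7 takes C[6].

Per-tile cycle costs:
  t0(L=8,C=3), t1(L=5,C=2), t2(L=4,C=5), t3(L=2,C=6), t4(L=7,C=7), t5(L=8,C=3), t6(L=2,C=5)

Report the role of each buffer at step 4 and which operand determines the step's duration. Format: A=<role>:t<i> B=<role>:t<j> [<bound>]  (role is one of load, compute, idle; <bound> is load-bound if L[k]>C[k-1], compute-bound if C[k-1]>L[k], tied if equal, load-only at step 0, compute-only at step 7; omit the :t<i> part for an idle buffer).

step 4: A=load:t4 B=compute:t3 [load-bound]

  0. 8=8c; end=8; A:t0 B:-
  1. max(5,3)=5c; end=13; A:t0 B:t1
  2. max(4,2)=4c; end=17; A:t2 B:t1
  3. max(2,5)=5c; end=22; A:t2 B:t3
  4. max(7,6)=7c; end=29; A:t4 B:t3
  5. max(8,7)=8c; end=37; A:t4 B:t5
  6. max(2,3)=3c; end=40; A:t6 B:t5
  7. 5=5c; end=45; A:t6 B:t5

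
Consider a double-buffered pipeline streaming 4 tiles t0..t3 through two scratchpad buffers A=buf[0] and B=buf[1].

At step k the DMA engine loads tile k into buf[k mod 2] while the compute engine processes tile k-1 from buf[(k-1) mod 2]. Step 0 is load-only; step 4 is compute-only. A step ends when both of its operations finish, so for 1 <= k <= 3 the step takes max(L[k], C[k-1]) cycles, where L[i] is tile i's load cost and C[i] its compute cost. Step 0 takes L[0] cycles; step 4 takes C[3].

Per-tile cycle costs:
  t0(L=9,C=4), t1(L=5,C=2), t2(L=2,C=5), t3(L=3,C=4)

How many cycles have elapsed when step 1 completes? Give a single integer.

step 0: L[0]=9 → dur=9, Σ=9 | A=load:t0 B=idle [load-only]
step 1: L[1]=5 C[0]=4 → dur=5, Σ=14 | A=compute:t0 B=load:t1 [load-bound]
step 2: L[2]=2 C[1]=2 → dur=2, Σ=16 | A=load:t2 B=compute:t1 [tied]
step 3: L[3]=3 C[2]=5 → dur=5, Σ=21 | A=compute:t2 B=load:t3 [compute-bound]
step 4: C[3]=4 → dur=4, Σ=25 | A=idle B=compute:t3 [compute-only]

end_cycle[1] = 14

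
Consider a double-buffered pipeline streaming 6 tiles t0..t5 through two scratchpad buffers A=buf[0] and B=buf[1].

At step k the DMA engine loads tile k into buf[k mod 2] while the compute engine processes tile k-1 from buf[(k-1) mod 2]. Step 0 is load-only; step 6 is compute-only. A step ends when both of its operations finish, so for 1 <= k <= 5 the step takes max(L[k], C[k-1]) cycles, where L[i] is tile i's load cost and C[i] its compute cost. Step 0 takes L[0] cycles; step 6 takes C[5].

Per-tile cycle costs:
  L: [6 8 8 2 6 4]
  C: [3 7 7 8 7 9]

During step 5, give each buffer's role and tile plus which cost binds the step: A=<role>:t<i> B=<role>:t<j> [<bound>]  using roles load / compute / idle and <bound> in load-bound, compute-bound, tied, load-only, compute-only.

  0. 6=6c; end=6; A:t0 B:-
  1. max(8,3)=8c; end=14; A:t0 B:t1
  2. max(8,7)=8c; end=22; A:t2 B:t1
  3. max(2,7)=7c; end=29; A:t2 B:t3
  4. max(6,8)=8c; end=37; A:t4 B:t3
  5. max(4,7)=7c; end=44; A:t4 B:t5
  6. 9=9c; end=53; A:t4 B:t5

step 5: A=compute:t4 B=load:t5 [compute-bound]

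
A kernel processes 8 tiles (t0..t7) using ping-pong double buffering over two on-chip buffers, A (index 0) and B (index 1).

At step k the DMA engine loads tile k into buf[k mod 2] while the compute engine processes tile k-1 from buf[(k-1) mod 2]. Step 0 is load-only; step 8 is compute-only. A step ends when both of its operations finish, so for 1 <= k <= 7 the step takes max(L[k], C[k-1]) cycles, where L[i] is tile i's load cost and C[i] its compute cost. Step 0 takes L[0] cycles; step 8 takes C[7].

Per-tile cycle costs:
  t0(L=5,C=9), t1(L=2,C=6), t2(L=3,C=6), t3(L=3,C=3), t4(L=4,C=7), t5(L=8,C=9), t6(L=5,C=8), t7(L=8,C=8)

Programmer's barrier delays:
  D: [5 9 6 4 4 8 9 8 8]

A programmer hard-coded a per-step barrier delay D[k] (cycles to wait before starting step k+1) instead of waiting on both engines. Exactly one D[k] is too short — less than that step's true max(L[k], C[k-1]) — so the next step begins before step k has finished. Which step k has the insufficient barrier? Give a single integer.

[0] required=L[0]=5=5 vs D=5 ok
[1] required=max(L[1]=2,C[0]=9)=9 vs D=9 ok
[2] required=max(L[2]=3,C[1]=6)=6 vs D=6 ok
[3] required=max(L[3]=3,C[2]=6)=6 vs D=4 SHORT
[4] required=max(L[4]=4,C[3]=3)=4 vs D=4 ok
[5] required=max(L[5]=8,C[4]=7)=8 vs D=8 ok
[6] required=max(L[6]=5,C[5]=9)=9 vs D=9 ok
[7] required=max(L[7]=8,C[6]=8)=8 vs D=8 ok
[8] required=C[7]=8=8 vs D=8 ok

hazard at step 3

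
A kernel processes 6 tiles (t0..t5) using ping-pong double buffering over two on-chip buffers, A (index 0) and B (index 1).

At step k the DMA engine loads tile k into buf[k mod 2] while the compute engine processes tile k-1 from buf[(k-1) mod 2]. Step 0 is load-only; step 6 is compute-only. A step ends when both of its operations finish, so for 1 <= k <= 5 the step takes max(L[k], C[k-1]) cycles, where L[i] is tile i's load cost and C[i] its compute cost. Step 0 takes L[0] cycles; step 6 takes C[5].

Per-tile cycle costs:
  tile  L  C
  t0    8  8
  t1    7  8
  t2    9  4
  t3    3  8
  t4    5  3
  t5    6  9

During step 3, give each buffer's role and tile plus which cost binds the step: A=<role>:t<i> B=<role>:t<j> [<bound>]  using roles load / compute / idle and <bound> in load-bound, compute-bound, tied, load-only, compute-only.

k=0 load=t0/8c comp=- wait=8 total=8
k=1 load=t1/7c comp=t0/8c wait=8 total=16
k=2 load=t2/9c comp=t1/8c wait=9 total=25
k=3 load=t3/3c comp=t2/4c wait=4 total=29
k=4 load=t4/5c comp=t3/8c wait=8 total=37
k=5 load=t5/6c comp=t4/3c wait=6 total=43
k=6 load=- comp=t5/9c wait=9 total=52

step 3: A=compute:t2 B=load:t3 [compute-bound]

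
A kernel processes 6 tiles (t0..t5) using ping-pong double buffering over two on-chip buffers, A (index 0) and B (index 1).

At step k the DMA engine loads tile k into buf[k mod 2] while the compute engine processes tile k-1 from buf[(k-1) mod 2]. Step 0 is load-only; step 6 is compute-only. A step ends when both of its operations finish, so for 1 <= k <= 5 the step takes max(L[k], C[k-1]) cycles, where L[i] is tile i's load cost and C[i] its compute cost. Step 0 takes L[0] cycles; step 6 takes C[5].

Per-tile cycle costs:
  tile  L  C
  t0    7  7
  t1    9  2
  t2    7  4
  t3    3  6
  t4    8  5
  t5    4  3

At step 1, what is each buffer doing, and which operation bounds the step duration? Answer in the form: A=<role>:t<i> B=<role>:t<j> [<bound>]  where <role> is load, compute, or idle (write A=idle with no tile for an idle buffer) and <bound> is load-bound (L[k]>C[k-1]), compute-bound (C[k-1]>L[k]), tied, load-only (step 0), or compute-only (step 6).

step 1: A=compute:t0 B=load:t1 [load-bound]

  0. 7=7c; end=7; A:t0 B:-
  1. max(9,7)=9c; end=16; A:t0 B:t1
  2. max(7,2)=7c; end=23; A:t2 B:t1
  3. max(3,4)=4c; end=27; A:t2 B:t3
  4. max(8,6)=8c; end=35; A:t4 B:t3
  5. max(4,5)=5c; end=40; A:t4 B:t5
  6. 3=3c; end=43; A:t4 B:t5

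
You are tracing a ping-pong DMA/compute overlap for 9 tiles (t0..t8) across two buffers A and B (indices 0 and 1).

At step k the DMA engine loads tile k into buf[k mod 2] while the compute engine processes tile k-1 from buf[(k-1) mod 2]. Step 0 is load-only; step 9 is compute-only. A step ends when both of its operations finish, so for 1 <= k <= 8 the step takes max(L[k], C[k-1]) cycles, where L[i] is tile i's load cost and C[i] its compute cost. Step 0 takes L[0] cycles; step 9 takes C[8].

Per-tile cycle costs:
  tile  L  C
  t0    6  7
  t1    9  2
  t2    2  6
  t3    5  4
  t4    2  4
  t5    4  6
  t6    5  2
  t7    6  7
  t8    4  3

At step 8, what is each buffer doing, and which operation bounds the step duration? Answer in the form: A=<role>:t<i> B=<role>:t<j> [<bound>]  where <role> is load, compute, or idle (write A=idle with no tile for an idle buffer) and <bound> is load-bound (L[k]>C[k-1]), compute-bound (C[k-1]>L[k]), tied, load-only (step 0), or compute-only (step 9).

step 0: L[0]=6 → dur=6, Σ=6 | A=load:t0 B=idle [load-only]
step 1: L[1]=9 C[0]=7 → dur=9, Σ=15 | A=compute:t0 B=load:t1 [load-bound]
step 2: L[2]=2 C[1]=2 → dur=2, Σ=17 | A=load:t2 B=compute:t1 [tied]
step 3: L[3]=5 C[2]=6 → dur=6, Σ=23 | A=compute:t2 B=load:t3 [compute-bound]
step 4: L[4]=2 C[3]=4 → dur=4, Σ=27 | A=load:t4 B=compute:t3 [compute-bound]
step 5: L[5]=4 C[4]=4 → dur=4, Σ=31 | A=compute:t4 B=load:t5 [tied]
step 6: L[6]=5 C[5]=6 → dur=6, Σ=37 | A=load:t6 B=compute:t5 [compute-bound]
step 7: L[7]=6 C[6]=2 → dur=6, Σ=43 | A=compute:t6 B=load:t7 [load-bound]
step 8: L[8]=4 C[7]=7 → dur=7, Σ=50 | A=load:t8 B=compute:t7 [compute-bound]
step 9: C[8]=3 → dur=3, Σ=53 | A=compute:t8 B=idle [compute-only]

step 8: A=load:t8 B=compute:t7 [compute-bound]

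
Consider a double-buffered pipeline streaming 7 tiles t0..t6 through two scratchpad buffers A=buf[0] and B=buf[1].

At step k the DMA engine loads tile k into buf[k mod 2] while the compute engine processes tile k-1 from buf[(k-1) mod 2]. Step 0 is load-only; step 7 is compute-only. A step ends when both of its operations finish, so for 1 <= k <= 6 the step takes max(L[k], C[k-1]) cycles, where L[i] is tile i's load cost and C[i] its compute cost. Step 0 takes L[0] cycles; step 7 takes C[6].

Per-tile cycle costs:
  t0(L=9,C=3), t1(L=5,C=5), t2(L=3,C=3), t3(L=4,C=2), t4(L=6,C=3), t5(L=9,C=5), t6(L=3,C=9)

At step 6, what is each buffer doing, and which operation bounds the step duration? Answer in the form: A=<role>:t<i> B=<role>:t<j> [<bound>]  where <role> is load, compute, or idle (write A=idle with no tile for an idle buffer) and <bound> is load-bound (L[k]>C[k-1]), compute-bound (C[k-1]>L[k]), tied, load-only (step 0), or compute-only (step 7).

step 6: A=load:t6 B=compute:t5 [compute-bound]

k=0 load=t0/9c comp=- wait=9 total=9
k=1 load=t1/5c comp=t0/3c wait=5 total=14
k=2 load=t2/3c comp=t1/5c wait=5 total=19
k=3 load=t3/4c comp=t2/3c wait=4 total=23
k=4 load=t4/6c comp=t3/2c wait=6 total=29
k=5 load=t5/9c comp=t4/3c wait=9 total=38
k=6 load=t6/3c comp=t5/5c wait=5 total=43
k=7 load=- comp=t6/9c wait=9 total=52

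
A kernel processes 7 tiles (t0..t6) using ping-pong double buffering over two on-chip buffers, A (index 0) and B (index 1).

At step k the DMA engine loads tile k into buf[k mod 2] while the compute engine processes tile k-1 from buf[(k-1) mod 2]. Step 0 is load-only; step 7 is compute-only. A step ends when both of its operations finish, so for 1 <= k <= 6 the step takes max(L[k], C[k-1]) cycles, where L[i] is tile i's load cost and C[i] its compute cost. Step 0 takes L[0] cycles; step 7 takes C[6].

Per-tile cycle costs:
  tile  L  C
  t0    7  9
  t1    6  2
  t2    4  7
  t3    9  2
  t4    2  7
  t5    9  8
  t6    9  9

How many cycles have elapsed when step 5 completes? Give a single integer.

end_cycle[5] = 40

  0. 7=7c; end=7; A:t0 B:-
  1. max(6,9)=9c; end=16; A:t0 B:t1
  2. max(4,2)=4c; end=20; A:t2 B:t1
  3. max(9,7)=9c; end=29; A:t2 B:t3
  4. max(2,2)=2c; end=31; A:t4 B:t3
  5. max(9,7)=9c; end=40; A:t4 B:t5
  6. max(9,8)=9c; end=49; A:t6 B:t5
  7. 9=9c; end=58; A:t6 B:t5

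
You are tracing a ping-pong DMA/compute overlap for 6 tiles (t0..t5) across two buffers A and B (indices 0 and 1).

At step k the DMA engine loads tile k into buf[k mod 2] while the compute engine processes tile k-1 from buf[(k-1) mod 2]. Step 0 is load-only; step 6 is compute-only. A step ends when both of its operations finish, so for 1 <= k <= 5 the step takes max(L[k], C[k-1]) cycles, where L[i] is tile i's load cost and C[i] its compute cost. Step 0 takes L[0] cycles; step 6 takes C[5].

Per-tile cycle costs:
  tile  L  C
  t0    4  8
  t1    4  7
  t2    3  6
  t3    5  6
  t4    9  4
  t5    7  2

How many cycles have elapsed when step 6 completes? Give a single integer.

[0] DMA t0→A (4c) ∥ CU idle ⇒ 4c, clock 4
[1] DMA t1→B (4c) ∥ CU A:t0 (8c) ⇒ 8c, clock 12
[2] DMA t2→A (3c) ∥ CU B:t1 (7c) ⇒ 7c, clock 19
[3] DMA t3→B (5c) ∥ CU A:t2 (6c) ⇒ 6c, clock 25
[4] DMA t4→A (9c) ∥ CU B:t3 (6c) ⇒ 9c, clock 34
[5] DMA t5→B (7c) ∥ CU A:t4 (4c) ⇒ 7c, clock 41
[6] DMA idle ∥ CU B:t5 (2c) ⇒ 2c, clock 43

end_cycle[6] = 43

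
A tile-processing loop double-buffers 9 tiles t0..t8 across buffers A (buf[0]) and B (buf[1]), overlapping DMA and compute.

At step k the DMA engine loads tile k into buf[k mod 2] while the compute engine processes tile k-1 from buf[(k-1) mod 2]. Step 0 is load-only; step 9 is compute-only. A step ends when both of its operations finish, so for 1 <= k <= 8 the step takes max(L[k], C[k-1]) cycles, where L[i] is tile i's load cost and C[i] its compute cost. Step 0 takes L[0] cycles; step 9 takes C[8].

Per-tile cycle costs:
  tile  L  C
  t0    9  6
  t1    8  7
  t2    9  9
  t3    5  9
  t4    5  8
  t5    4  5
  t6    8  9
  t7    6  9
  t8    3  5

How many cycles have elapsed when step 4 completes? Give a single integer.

end_cycle[4] = 44

[0] DMA t0→A (9c) ∥ CU idle ⇒ 9c, clock 9
[1] DMA t1→B (8c) ∥ CU A:t0 (6c) ⇒ 8c, clock 17
[2] DMA t2→A (9c) ∥ CU B:t1 (7c) ⇒ 9c, clock 26
[3] DMA t3→B (5c) ∥ CU A:t2 (9c) ⇒ 9c, clock 35
[4] DMA t4→A (5c) ∥ CU B:t3 (9c) ⇒ 9c, clock 44
[5] DMA t5→B (4c) ∥ CU A:t4 (8c) ⇒ 8c, clock 52
[6] DMA t6→A (8c) ∥ CU B:t5 (5c) ⇒ 8c, clock 60
[7] DMA t7→B (6c) ∥ CU A:t6 (9c) ⇒ 9c, clock 69
[8] DMA t8→A (3c) ∥ CU B:t7 (9c) ⇒ 9c, clock 78
[9] DMA idle ∥ CU A:t8 (5c) ⇒ 5c, clock 83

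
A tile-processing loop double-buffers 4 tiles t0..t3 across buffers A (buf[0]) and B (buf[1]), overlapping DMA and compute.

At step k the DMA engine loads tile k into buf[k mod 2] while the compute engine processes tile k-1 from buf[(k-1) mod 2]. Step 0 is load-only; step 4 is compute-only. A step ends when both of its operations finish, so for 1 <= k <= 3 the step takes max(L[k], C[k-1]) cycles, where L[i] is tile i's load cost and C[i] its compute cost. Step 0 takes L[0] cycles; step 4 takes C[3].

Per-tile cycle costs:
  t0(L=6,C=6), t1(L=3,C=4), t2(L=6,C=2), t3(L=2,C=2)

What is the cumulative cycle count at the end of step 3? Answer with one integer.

k=0 load=t0/6c comp=- wait=6 total=6
k=1 load=t1/3c comp=t0/6c wait=6 total=12
k=2 load=t2/6c comp=t1/4c wait=6 total=18
k=3 load=t3/2c comp=t2/2c wait=2 total=20
k=4 load=- comp=t3/2c wait=2 total=22

end_cycle[3] = 20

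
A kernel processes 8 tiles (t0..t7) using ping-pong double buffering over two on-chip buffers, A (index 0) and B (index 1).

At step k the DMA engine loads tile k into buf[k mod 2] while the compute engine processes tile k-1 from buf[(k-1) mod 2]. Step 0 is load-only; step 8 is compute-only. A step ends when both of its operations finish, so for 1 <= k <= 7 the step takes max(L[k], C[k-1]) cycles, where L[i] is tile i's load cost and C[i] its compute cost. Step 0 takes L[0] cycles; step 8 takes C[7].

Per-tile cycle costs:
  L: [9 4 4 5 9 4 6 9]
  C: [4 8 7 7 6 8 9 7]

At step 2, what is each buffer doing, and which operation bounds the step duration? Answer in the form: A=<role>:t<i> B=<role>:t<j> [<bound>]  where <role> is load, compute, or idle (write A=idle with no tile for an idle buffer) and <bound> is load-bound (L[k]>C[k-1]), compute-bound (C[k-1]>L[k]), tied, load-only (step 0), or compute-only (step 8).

step 2: A=load:t2 B=compute:t1 [compute-bound]

  0. 9=9c; end=9; A:t0 B:-
  1. max(4,4)=4c; end=13; A:t0 B:t1
  2. max(4,8)=8c; end=21; A:t2 B:t1
  3. max(5,7)=7c; end=28; A:t2 B:t3
  4. max(9,7)=9c; end=37; A:t4 B:t3
  5. max(4,6)=6c; end=43; A:t4 B:t5
  6. max(6,8)=8c; end=51; A:t6 B:t5
  7. max(9,9)=9c; end=60; A:t6 B:t7
  8. 7=7c; end=67; A:t6 B:t7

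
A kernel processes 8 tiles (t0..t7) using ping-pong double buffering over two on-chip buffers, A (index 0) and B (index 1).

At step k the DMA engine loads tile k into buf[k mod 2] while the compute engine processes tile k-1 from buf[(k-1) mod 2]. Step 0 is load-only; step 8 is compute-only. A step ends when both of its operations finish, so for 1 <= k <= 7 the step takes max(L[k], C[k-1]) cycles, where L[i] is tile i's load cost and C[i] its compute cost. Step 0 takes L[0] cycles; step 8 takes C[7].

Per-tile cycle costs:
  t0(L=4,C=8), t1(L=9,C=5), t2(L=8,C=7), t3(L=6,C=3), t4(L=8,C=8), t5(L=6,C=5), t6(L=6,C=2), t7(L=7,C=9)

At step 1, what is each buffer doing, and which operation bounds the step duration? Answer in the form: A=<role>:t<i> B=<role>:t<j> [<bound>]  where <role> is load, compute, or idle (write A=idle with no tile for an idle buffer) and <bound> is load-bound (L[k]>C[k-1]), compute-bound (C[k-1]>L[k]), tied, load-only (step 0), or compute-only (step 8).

step 1: A=compute:t0 B=load:t1 [load-bound]

k=0 load=t0/4c comp=- wait=4 total=4
k=1 load=t1/9c comp=t0/8c wait=9 total=13
k=2 load=t2/8c comp=t1/5c wait=8 total=21
k=3 load=t3/6c comp=t2/7c wait=7 total=28
k=4 load=t4/8c comp=t3/3c wait=8 total=36
k=5 load=t5/6c comp=t4/8c wait=8 total=44
k=6 load=t6/6c comp=t5/5c wait=6 total=50
k=7 load=t7/7c comp=t6/2c wait=7 total=57
k=8 load=- comp=t7/9c wait=9 total=66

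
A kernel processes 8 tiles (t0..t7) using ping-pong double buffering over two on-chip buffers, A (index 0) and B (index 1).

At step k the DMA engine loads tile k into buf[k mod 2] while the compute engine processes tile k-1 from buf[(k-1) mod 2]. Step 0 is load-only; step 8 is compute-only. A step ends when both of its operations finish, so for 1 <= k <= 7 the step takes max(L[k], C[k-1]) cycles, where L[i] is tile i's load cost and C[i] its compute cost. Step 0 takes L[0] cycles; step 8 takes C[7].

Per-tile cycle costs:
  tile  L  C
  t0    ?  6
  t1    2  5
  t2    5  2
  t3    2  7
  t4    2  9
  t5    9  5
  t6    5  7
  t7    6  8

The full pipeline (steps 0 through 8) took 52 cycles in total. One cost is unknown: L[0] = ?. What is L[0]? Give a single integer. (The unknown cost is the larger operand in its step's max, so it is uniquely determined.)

L[0] = 3

step 0: dur = L[0]=? = L[0]  (unknown; binding)
step 1: dur = max(L[1]=2, C[0]=6) = 6
step 2: dur = max(L[2]=5, C[1]=5) = 5
step 3: dur = max(L[3]=2, C[2]=2) = 2
step 4: dur = max(L[4]=2, C[3]=7) = 7
step 5: dur = max(L[5]=9, C[4]=9) = 9
step 6: dur = max(L[6]=5, C[5]=5) = 5
step 7: dur = max(L[7]=6, C[6]=7) = 7
step 8: dur = C[7]=8 = 8
sum of known step durations = 49
dur[0] = total - known = 52 - 49 = 3
L[0] is the binding max in step 0, so L[0] = dur[0] = 3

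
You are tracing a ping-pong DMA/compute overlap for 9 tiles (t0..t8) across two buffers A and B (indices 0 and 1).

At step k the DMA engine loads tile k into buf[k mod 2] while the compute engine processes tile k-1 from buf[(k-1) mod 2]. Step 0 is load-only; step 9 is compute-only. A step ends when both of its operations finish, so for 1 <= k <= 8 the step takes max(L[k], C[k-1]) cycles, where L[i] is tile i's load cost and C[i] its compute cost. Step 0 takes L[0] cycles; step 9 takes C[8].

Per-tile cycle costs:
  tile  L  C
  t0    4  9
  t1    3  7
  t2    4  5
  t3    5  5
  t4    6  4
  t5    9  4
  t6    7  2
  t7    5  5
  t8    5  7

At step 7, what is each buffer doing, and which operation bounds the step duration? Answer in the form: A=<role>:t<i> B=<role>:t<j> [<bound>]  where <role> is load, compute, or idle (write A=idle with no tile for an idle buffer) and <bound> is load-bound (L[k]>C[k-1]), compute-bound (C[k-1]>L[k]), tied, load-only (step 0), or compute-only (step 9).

k=0 load=t0/4c comp=- wait=4 total=4
k=1 load=t1/3c comp=t0/9c wait=9 total=13
k=2 load=t2/4c comp=t1/7c wait=7 total=20
k=3 load=t3/5c comp=t2/5c wait=5 total=25
k=4 load=t4/6c comp=t3/5c wait=6 total=31
k=5 load=t5/9c comp=t4/4c wait=9 total=40
k=6 load=t6/7c comp=t5/4c wait=7 total=47
k=7 load=t7/5c comp=t6/2c wait=5 total=52
k=8 load=t8/5c comp=t7/5c wait=5 total=57
k=9 load=- comp=t8/7c wait=7 total=64

step 7: A=compute:t6 B=load:t7 [load-bound]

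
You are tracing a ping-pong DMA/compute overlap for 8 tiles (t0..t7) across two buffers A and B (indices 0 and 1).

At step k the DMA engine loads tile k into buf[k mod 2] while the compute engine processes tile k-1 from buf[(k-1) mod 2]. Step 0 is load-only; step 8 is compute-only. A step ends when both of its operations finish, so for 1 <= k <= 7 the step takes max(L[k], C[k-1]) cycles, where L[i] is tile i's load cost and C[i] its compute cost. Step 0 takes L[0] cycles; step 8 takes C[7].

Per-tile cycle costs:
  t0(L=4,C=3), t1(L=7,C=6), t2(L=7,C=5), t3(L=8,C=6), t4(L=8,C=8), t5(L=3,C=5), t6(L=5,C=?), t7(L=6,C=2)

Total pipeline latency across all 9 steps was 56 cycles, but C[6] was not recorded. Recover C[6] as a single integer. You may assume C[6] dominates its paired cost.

C[6] = 7

step 0 = dur = L[0]=4 = 4
step 1 = dur = max(L[1]=7, C[0]=3) = 7
step 2 = dur = max(L[2]=7, C[1]=6) = 7
step 3 = dur = max(L[3]=8, C[2]=5) = 8
step 4 = dur = max(L[4]=8, C[3]=6) = 8
step 5 = dur = max(L[5]=3, C[4]=8) = 8
step 6 = dur = max(L[6]=5, C[5]=5) = 5
step 7 = dur = max(L[7]=6, C[6]=?) = C[6]  (unknown; binding)
step 8 = dur = C[7]=2 = 2
sum of known step durations = 49
dur[7] = total - known = 56 - 49 = 7
C[6] is the binding max in step 7, so C[6] = dur[7] = 7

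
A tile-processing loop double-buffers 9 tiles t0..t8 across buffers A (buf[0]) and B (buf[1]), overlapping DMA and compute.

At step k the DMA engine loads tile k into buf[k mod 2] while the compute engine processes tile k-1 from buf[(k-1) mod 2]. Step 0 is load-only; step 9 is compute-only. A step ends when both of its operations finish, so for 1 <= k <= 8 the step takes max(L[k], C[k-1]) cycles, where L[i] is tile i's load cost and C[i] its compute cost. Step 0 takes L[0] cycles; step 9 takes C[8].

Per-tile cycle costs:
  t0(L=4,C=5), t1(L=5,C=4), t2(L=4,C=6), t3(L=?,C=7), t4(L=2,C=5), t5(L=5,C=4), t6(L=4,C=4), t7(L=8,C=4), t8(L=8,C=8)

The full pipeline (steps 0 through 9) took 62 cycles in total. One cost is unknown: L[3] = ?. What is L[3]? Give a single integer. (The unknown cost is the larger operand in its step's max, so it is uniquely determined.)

L[3] = 9

step 0: dur = L[0]=4 = 4
step 1: dur = max(L[1]=5, C[0]=5) = 5
step 2: dur = max(L[2]=4, C[1]=4) = 4
step 3: dur = max(L[3]=?, C[2]=6) = L[3]  (unknown; binding)
step 4: dur = max(L[4]=2, C[3]=7) = 7
step 5: dur = max(L[5]=5, C[4]=5) = 5
step 6: dur = max(L[6]=4, C[5]=4) = 4
step 7: dur = max(L[7]=8, C[6]=4) = 8
step 8: dur = max(L[8]=8, C[7]=4) = 8
step 9: dur = C[8]=8 = 8
sum of known step durations = 53
dur[3] = total - known = 62 - 53 = 9
L[3] is the binding max in step 3, so L[3] = dur[3] = 9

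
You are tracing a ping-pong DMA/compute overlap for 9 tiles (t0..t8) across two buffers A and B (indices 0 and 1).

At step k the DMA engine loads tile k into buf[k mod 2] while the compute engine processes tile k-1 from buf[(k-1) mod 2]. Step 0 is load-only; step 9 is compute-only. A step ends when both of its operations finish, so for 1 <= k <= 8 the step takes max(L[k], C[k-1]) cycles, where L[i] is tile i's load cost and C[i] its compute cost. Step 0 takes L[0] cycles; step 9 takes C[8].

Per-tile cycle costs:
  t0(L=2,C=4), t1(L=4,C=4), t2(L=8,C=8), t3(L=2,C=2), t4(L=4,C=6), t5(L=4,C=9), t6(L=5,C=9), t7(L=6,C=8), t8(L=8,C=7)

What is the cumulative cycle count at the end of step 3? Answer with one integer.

end_cycle[3] = 22

  0. 2=2c; end=2; A:t0 B:-
  1. max(4,4)=4c; end=6; A:t0 B:t1
  2. max(8,4)=8c; end=14; A:t2 B:t1
  3. max(2,8)=8c; end=22; A:t2 B:t3
  4. max(4,2)=4c; end=26; A:t4 B:t3
  5. max(4,6)=6c; end=32; A:t4 B:t5
  6. max(5,9)=9c; end=41; A:t6 B:t5
  7. max(6,9)=9c; end=50; A:t6 B:t7
  8. max(8,8)=8c; end=58; A:t8 B:t7
  9. 7=7c; end=65; A:t8 B:t7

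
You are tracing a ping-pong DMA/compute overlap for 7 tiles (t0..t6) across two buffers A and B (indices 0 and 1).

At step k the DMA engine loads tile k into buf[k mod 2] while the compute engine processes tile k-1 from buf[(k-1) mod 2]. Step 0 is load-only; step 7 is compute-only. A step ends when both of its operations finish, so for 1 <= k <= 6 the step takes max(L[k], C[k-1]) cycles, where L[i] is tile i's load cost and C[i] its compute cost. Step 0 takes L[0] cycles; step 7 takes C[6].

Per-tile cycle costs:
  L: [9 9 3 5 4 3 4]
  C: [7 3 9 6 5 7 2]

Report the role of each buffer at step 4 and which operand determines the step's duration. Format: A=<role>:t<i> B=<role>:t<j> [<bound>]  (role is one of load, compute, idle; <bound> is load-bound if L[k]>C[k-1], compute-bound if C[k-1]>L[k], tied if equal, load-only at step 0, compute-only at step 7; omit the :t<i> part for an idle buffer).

step 0: L[0]=9 → dur=9, Σ=9 | A=load:t0 B=idle [load-only]
step 1: L[1]=9 C[0]=7 → dur=9, Σ=18 | A=compute:t0 B=load:t1 [load-bound]
step 2: L[2]=3 C[1]=3 → dur=3, Σ=21 | A=load:t2 B=compute:t1 [tied]
step 3: L[3]=5 C[2]=9 → dur=9, Σ=30 | A=compute:t2 B=load:t3 [compute-bound]
step 4: L[4]=4 C[3]=6 → dur=6, Σ=36 | A=load:t4 B=compute:t3 [compute-bound]
step 5: L[5]=3 C[4]=5 → dur=5, Σ=41 | A=compute:t4 B=load:t5 [compute-bound]
step 6: L[6]=4 C[5]=7 → dur=7, Σ=48 | A=load:t6 B=compute:t5 [compute-bound]
step 7: C[6]=2 → dur=2, Σ=50 | A=compute:t6 B=idle [compute-only]

step 4: A=load:t4 B=compute:t3 [compute-bound]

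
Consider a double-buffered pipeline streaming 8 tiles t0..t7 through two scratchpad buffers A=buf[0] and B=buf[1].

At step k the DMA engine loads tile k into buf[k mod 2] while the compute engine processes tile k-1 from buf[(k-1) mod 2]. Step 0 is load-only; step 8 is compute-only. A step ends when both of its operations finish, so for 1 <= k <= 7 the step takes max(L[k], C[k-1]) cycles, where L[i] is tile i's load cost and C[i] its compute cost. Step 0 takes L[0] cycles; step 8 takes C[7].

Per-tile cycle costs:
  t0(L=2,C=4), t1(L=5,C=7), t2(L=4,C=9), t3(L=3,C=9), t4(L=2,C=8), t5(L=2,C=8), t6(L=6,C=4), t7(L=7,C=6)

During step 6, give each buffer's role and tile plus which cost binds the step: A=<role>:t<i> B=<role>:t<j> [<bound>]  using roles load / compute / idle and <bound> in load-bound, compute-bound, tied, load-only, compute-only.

step 6: A=load:t6 B=compute:t5 [compute-bound]

step 0: L[0]=2 → dur=2, Σ=2 | A=load:t0 B=idle [load-only]
step 1: L[1]=5 C[0]=4 → dur=5, Σ=7 | A=compute:t0 B=load:t1 [load-bound]
step 2: L[2]=4 C[1]=7 → dur=7, Σ=14 | A=load:t2 B=compute:t1 [compute-bound]
step 3: L[3]=3 C[2]=9 → dur=9, Σ=23 | A=compute:t2 B=load:t3 [compute-bound]
step 4: L[4]=2 C[3]=9 → dur=9, Σ=32 | A=load:t4 B=compute:t3 [compute-bound]
step 5: L[5]=2 C[4]=8 → dur=8, Σ=40 | A=compute:t4 B=load:t5 [compute-bound]
step 6: L[6]=6 C[5]=8 → dur=8, Σ=48 | A=load:t6 B=compute:t5 [compute-bound]
step 7: L[7]=7 C[6]=4 → dur=7, Σ=55 | A=compute:t6 B=load:t7 [load-bound]
step 8: C[7]=6 → dur=6, Σ=61 | A=idle B=compute:t7 [compute-only]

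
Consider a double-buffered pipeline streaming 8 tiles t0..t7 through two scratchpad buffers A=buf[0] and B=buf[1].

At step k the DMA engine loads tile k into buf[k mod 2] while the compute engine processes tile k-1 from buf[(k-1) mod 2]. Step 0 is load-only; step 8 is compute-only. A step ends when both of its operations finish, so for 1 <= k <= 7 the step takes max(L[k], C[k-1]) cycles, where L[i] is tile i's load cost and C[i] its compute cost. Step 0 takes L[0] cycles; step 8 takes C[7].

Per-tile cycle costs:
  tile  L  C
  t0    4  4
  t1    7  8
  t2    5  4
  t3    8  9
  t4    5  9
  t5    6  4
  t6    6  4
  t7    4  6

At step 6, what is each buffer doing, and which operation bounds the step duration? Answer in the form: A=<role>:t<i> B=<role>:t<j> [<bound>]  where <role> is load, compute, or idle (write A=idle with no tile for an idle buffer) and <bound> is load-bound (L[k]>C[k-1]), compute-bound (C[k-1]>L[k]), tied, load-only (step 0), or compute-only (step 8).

[0] DMA t0→A (4c) ∥ CU idle ⇒ 4c, clock 4
[1] DMA t1→B (7c) ∥ CU A:t0 (4c) ⇒ 7c, clock 11
[2] DMA t2→A (5c) ∥ CU B:t1 (8c) ⇒ 8c, clock 19
[3] DMA t3→B (8c) ∥ CU A:t2 (4c) ⇒ 8c, clock 27
[4] DMA t4→A (5c) ∥ CU B:t3 (9c) ⇒ 9c, clock 36
[5] DMA t5→B (6c) ∥ CU A:t4 (9c) ⇒ 9c, clock 45
[6] DMA t6→A (6c) ∥ CU B:t5 (4c) ⇒ 6c, clock 51
[7] DMA t7→B (4c) ∥ CU A:t6 (4c) ⇒ 4c, clock 55
[8] DMA idle ∥ CU B:t7 (6c) ⇒ 6c, clock 61

step 6: A=load:t6 B=compute:t5 [load-bound]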